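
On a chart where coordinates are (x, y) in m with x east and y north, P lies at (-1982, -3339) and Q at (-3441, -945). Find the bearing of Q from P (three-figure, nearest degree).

Δeast = -3441 − -1982 = -1459.00; Δnorth = -945 − -3339 = 2394.00.
Bearing = atan2(Δeast, Δnorth) mod 360° = 328.64° ≈ 329°.

329°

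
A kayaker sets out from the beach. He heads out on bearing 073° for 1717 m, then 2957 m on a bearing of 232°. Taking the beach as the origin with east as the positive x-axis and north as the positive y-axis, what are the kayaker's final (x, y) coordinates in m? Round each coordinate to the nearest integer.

Leg 1 (073°, 1717 m): east 1717 sin 73° = 1641.98, north 1717 cos 73° = 502.00
Leg 2 (232°, 2957 m): east 2957 sin 232° = -2330.15, north 2957 cos 232° = -1820.51
Summing: -688.17 m east, -1318.51 m north → (-688, -1319).

(-688, -1319)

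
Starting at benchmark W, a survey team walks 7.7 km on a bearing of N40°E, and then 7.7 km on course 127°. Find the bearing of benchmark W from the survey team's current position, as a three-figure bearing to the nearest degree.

Leg 1 (N40°E, 7.7 km): east 7.7 sin 40° = 4.95, north 7.7 cos 40° = 5.90
Leg 2 (127°, 7.7 km): east 7.7 sin 127° = 6.15, north 7.7 cos 127° = -4.63
Net displacement: 11.10 east, 1.26 north. Direction back to start is (-11.10, -1.26): bearing = atan2(-11.10, -1.26) mod 360° = 263.50° ≈ 264°.

264°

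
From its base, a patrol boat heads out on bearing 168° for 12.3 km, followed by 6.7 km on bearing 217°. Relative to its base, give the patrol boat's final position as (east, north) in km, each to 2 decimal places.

Leg 1 (168°, 12.3 km): east 12.3 sin 168° = 2.56, north 12.3 cos 168° = -12.03
Leg 2 (217°, 6.7 km): east 6.7 sin 217° = -4.03, north 6.7 cos 217° = -5.35
Summing: -1.47 km east, -17.38 km north → (-1.47, -17.38).

(-1.47, -17.38)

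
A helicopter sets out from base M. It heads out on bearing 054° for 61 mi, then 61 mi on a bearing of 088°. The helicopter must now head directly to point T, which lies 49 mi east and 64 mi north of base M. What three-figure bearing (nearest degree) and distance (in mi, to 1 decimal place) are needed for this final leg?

293°, 66.6 mi

Leg 1 (054°, 61 mi): east 61 sin 54° = 49.35, north 61 cos 54° = 35.85
Leg 2 (088°, 61 mi): east 61 sin 88° = 60.96, north 61 cos 88° = 2.13
Current position: (110.31, 37.98). Target: (49, 64). Remaining: Δeast = -61.31, Δnorth = 26.02.
Bearing = atan2(-61.31, 26.02) mod 360° = 292.99°; distance = √((-61.31)² + (26.02)²) = 66.604 mi.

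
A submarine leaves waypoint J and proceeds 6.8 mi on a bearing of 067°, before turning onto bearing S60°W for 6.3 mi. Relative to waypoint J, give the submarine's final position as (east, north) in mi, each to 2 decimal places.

Leg 1 (067°, 6.8 mi): east 6.8 sin 67° = 6.26, north 6.8 cos 67° = 2.66
Leg 2 (S60°W, 6.3 mi): east 6.3 sin 240° = -5.46, north 6.3 cos 240° = -3.15
Summing: 0.80 mi east, -0.49 mi north → (0.80, -0.49).

(0.80, -0.49)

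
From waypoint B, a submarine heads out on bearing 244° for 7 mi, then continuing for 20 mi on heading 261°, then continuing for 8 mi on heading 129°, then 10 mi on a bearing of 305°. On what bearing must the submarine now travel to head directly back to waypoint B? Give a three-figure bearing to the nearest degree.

Leg 1 (244°, 7 mi): east 7 sin 244° = -6.29, north 7 cos 244° = -3.07
Leg 2 (261°, 20 mi): east 20 sin 261° = -19.75, north 20 cos 261° = -3.13
Leg 3 (129°, 8 mi): east 8 sin 129° = 6.22, north 8 cos 129° = -5.03
Leg 4 (305°, 10 mi): east 10 sin 305° = -8.19, north 10 cos 305° = 5.74
Net displacement: -28.02 east, -5.50 north. Direction back to start is (28.02, 5.50): bearing = atan2(28.02, 5.50) mod 360° = 78.90° ≈ 079°.

079°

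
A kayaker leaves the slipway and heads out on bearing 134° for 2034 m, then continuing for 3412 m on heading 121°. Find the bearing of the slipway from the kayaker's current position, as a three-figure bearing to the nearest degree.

306°

Leg 1 (134°, 2034 m): east 2034 sin 134° = 1463.14, north 2034 cos 134° = -1412.94
Leg 2 (121°, 3412 m): east 3412 sin 121° = 2924.65, north 3412 cos 121° = -1757.31
Net displacement: 4387.79 east, -3170.25 north. Direction back to start is (-4387.79, 3170.25): bearing = atan2(-4387.79, 3170.25) mod 360° = 305.85° ≈ 306°.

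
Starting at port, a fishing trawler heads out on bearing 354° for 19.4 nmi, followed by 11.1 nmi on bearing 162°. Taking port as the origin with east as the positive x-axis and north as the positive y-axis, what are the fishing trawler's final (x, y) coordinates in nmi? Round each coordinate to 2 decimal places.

(1.40, 8.74)

Leg 1 (354°, 19.4 nmi): east 19.4 sin 354° = -2.03, north 19.4 cos 354° = 19.29
Leg 2 (162°, 11.1 nmi): east 11.1 sin 162° = 3.43, north 11.1 cos 162° = -10.56
Summing: 1.40 nmi east, 8.74 nmi north → (1.40, 8.74).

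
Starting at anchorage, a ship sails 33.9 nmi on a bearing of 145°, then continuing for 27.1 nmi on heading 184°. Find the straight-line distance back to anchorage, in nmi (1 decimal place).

57.5 nmi

Leg 1 (145°, 33.9 nmi): east 33.9 sin 145° = 19.44, north 33.9 cos 145° = -27.77
Leg 2 (184°, 27.1 nmi): east 27.1 sin 184° = -1.89, north 27.1 cos 184° = -27.03
Net: 17.55 east, -54.80 north. Distance = √((17.55)² + (-54.80)²) = 57.546 nmi.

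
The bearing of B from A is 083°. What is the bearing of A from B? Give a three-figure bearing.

263°

Back-bearing = 083° + 180° = 263°.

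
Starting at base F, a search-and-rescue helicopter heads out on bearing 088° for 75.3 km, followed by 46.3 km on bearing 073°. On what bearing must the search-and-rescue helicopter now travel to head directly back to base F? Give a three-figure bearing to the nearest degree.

262°

Leg 1 (088°, 75.3 km): east 75.3 sin 88° = 75.25, north 75.3 cos 88° = 2.63
Leg 2 (073°, 46.3 km): east 46.3 sin 73° = 44.28, north 46.3 cos 73° = 13.54
Net displacement: 119.53 east, 16.16 north. Direction back to start is (-119.53, -16.16): bearing = atan2(-119.53, -16.16) mod 360° = 262.30° ≈ 262°.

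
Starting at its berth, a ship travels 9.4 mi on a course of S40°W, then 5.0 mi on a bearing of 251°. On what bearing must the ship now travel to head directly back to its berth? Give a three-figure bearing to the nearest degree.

Leg 1 (S40°W, 9.4 mi): east 9.4 sin 220° = -6.04, north 9.4 cos 220° = -7.20
Leg 2 (251°, 5.0 mi): east 5.0 sin 251° = -4.73, north 5.0 cos 251° = -1.63
Net displacement: -10.77 east, -8.83 north. Direction back to start is (10.77, 8.83): bearing = atan2(10.77, 8.83) mod 360° = 50.66° ≈ 051°.

051°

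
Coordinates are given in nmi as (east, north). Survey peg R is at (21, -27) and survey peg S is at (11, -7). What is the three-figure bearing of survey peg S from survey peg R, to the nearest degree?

Δeast = 11 − 21 = -10.00; Δnorth = -7 − -27 = 20.00.
Bearing = atan2(Δeast, Δnorth) mod 360° = 333.43° ≈ 333°.

333°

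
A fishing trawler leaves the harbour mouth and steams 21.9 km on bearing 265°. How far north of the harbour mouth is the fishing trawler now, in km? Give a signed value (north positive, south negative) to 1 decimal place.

-1.9 km

Leg 1 (265°, 21.9 km): east 21.9 sin 265° = -21.82, north 21.9 cos 265° = -1.91
Net north component: -1.91 km.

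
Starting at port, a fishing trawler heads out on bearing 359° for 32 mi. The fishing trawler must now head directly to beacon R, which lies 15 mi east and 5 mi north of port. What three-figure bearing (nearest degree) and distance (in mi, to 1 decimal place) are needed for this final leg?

Leg 1 (359°, 32 mi): east 32 sin 359° = -0.56, north 32 cos 359° = 32.00
Current position: (-0.56, 32.00). Target: (15, 5). Remaining: Δeast = 15.56, Δnorth = -27.00.
Bearing = atan2(15.56, -27.00) mod 360° = 150.04°; distance = √((15.56)² + (-27.00)²) = 31.158 mi.

150°, 31.2 mi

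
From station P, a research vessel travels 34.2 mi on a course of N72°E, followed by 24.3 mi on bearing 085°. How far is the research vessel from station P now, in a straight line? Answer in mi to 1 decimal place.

Leg 1 (N72°E, 34.2 mi): east 34.2 sin 72° = 32.53, north 34.2 cos 72° = 10.57
Leg 2 (085°, 24.3 mi): east 24.3 sin 85° = 24.21, north 24.3 cos 85° = 2.12
Net: 56.73 east, 12.69 north. Distance = √((56.73)² + (12.69)²) = 58.135 mi.

58.1 mi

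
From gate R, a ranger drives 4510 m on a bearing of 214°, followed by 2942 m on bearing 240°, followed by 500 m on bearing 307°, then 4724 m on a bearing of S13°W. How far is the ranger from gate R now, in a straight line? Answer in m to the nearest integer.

11539 m

Leg 1 (214°, 4510 m): east 4510 sin 214° = -2521.96, north 4510 cos 214° = -3738.96
Leg 2 (240°, 2942 m): east 2942 sin 240° = -2547.85, north 2942 cos 240° = -1471.00
Leg 3 (307°, 500 m): east 500 sin 307° = -399.32, north 500 cos 307° = 300.91
Leg 4 (S13°W, 4724 m): east 4724 sin 193° = -1062.67, north 4724 cos 193° = -4602.92
Net: -6531.79 east, -9511.98 north. Distance = √((-6531.79)² + (-9511.98)²) = 11538.718 m.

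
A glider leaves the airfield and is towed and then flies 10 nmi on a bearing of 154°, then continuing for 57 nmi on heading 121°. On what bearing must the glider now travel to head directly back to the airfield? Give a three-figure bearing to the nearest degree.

Leg 1 (154°, 10 nmi): east 10 sin 154° = 4.38, north 10 cos 154° = -8.99
Leg 2 (121°, 57 nmi): east 57 sin 121° = 48.86, north 57 cos 121° = -29.36
Net displacement: 53.24 east, -38.35 north. Direction back to start is (-53.24, 38.35): bearing = atan2(-53.24, 38.35) mod 360° = 305.76° ≈ 306°.

306°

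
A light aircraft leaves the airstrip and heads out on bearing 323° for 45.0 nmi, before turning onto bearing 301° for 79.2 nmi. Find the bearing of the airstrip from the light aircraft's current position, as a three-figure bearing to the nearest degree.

Leg 1 (323°, 45.0 nmi): east 45.0 sin 323° = -27.08, north 45.0 cos 323° = 35.94
Leg 2 (301°, 79.2 nmi): east 79.2 sin 301° = -67.89, north 79.2 cos 301° = 40.79
Net displacement: -94.97 east, 76.73 north. Direction back to start is (94.97, -76.73): bearing = atan2(94.97, -76.73) mod 360° = 128.94° ≈ 129°.

129°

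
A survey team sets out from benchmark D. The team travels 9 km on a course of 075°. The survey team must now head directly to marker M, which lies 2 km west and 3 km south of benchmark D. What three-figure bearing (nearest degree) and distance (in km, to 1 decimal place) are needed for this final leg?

244°, 11.9 km

Leg 1 (075°, 9 km): east 9 sin 75° = 8.69, north 9 cos 75° = 2.33
Current position: (8.69, 2.33). Target: (-2, -3). Remaining: Δeast = -10.69, Δnorth = -5.33.
Bearing = atan2(-10.69, -5.33) mod 360° = 243.51°; distance = √((-10.69)² + (-5.33)²) = 11.948 km.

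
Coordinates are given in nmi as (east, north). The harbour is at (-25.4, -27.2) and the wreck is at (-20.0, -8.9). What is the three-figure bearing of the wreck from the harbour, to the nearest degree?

Δeast = -20.0 − -25.4 = 5.40; Δnorth = -8.9 − -27.2 = 18.30.
Bearing = atan2(Δeast, Δnorth) mod 360° = 16.44° ≈ 016°.

016°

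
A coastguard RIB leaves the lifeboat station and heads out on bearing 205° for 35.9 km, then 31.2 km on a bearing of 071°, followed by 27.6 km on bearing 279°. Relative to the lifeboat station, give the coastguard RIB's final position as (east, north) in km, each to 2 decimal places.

(-12.93, -18.06)

Leg 1 (205°, 35.9 km): east 35.9 sin 205° = -15.17, north 35.9 cos 205° = -32.54
Leg 2 (071°, 31.2 km): east 31.2 sin 71° = 29.50, north 31.2 cos 71° = 10.16
Leg 3 (279°, 27.6 km): east 27.6 sin 279° = -27.26, north 27.6 cos 279° = 4.32
Summing: -12.93 km east, -18.06 km north → (-12.93, -18.06).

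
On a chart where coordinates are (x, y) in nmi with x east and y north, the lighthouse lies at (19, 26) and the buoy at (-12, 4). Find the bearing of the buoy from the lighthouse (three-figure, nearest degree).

Δeast = -12 − 19 = -31.00; Δnorth = 4 − 26 = -22.00.
Bearing = atan2(Δeast, Δnorth) mod 360° = 234.64° ≈ 235°.

235°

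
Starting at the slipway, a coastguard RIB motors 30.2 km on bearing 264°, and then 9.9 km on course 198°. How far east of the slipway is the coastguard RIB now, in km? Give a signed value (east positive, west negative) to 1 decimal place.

-33.1 km

Leg 1 (264°, 30.2 km): east 30.2 sin 264° = -30.03, north 30.2 cos 264° = -3.16
Leg 2 (198°, 9.9 km): east 9.9 sin 198° = -3.06, north 9.9 cos 198° = -9.42
Net east component: -33.09 km.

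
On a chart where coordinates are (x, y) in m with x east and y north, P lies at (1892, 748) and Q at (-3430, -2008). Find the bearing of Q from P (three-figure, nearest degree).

Δeast = -3430 − 1892 = -5322.00; Δnorth = -2008 − 748 = -2756.00.
Bearing = atan2(Δeast, Δnorth) mod 360° = 242.62° ≈ 243°.

243°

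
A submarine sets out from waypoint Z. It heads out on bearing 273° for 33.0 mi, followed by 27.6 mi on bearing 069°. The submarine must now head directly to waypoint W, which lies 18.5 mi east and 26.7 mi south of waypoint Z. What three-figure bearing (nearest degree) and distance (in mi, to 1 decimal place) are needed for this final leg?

146°, 46.1 mi

Leg 1 (273°, 33.0 mi): east 33.0 sin 273° = -32.95, north 33.0 cos 273° = 1.73
Leg 2 (069°, 27.6 mi): east 27.6 sin 69° = 25.77, north 27.6 cos 69° = 9.89
Current position: (-7.19, 11.62). Target: (18.5, -26.7). Remaining: Δeast = 25.69, Δnorth = -38.32.
Bearing = atan2(25.69, -38.32) mod 360° = 146.16°; distance = √((25.69)² + (-38.32)²) = 46.132 mi.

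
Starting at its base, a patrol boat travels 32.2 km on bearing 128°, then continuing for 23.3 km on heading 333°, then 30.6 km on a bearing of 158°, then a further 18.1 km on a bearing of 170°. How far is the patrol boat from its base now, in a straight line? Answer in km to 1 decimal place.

54.0 km

Leg 1 (128°, 32.2 km): east 32.2 sin 128° = 25.37, north 32.2 cos 128° = -19.82
Leg 2 (333°, 23.3 km): east 23.3 sin 333° = -10.58, north 23.3 cos 333° = 20.76
Leg 3 (158°, 30.6 km): east 30.6 sin 158° = 11.46, north 30.6 cos 158° = -28.37
Leg 4 (170°, 18.1 km): east 18.1 sin 170° = 3.14, north 18.1 cos 170° = -17.83
Net: 29.40 east, -45.26 north. Distance = √((29.40)² + (-45.26)²) = 53.972 km.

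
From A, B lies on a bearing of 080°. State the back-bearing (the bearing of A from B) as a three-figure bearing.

Back-bearing = 080° + 180° = 260°.

260°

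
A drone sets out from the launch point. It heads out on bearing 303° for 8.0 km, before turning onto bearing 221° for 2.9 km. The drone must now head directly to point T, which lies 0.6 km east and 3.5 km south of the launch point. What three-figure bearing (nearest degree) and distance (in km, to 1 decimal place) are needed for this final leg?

Leg 1 (303°, 8.0 km): east 8.0 sin 303° = -6.71, north 8.0 cos 303° = 4.36
Leg 2 (221°, 2.9 km): east 2.9 sin 221° = -1.90, north 2.9 cos 221° = -2.19
Current position: (-8.61, 2.17). Target: (0.6, -3.5). Remaining: Δeast = 9.21, Δnorth = -5.67.
Bearing = atan2(9.21, -5.67) mod 360° = 121.61°; distance = √((9.21)² + (-5.67)²) = 10.816 km.

122°, 10.8 km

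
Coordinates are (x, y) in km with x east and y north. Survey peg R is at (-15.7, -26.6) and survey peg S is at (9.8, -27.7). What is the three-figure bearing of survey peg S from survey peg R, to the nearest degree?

092°

Δeast = 9.8 − -15.7 = 25.50; Δnorth = -27.7 − -26.6 = -1.10.
Bearing = atan2(Δeast, Δnorth) mod 360° = 92.47° ≈ 092°.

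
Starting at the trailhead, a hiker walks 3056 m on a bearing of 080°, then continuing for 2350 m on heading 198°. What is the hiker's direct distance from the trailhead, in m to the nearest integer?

Leg 1 (080°, 3056 m): east 3056 sin 80° = 3009.57, north 3056 cos 80° = 530.67
Leg 2 (198°, 2350 m): east 2350 sin 198° = -726.19, north 2350 cos 198° = -2234.98
Net: 2283.38 east, -1704.31 north. Distance = √((2283.38)² + (-1704.31)²) = 2849.302 m.

2849 m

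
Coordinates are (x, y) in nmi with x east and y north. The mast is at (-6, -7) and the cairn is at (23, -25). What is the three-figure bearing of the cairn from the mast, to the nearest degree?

122°

Δeast = 23 − -6 = 29.00; Δnorth = -25 − -7 = -18.00.
Bearing = atan2(Δeast, Δnorth) mod 360° = 121.83° ≈ 122°.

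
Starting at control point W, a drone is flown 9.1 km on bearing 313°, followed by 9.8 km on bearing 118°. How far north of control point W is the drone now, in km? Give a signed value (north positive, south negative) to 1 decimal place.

1.6 km

Leg 1 (313°, 9.1 km): east 9.1 sin 313° = -6.66, north 9.1 cos 313° = 6.21
Leg 2 (118°, 9.8 km): east 9.8 sin 118° = 8.65, north 9.8 cos 118° = -4.60
Net north component: 1.61 km.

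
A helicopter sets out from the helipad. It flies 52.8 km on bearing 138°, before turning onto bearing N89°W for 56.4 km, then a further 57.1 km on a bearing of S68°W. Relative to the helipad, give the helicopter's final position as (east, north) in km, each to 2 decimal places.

(-74.00, -59.64)

Leg 1 (138°, 52.8 km): east 52.8 sin 138° = 35.33, north 52.8 cos 138° = -39.24
Leg 2 (N89°W, 56.4 km): east 56.4 sin 271° = -56.39, north 56.4 cos 271° = 0.98
Leg 3 (S68°W, 57.1 km): east 57.1 sin 248° = -52.94, north 57.1 cos 248° = -21.39
Summing: -74.00 km east, -59.64 km north → (-74.00, -59.64).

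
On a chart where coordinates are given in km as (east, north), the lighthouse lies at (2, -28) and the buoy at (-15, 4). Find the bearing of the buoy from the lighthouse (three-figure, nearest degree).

Δeast = -15 − 2 = -17.00; Δnorth = 4 − -28 = 32.00.
Bearing = atan2(Δeast, Δnorth) mod 360° = 332.02° ≈ 332°.

332°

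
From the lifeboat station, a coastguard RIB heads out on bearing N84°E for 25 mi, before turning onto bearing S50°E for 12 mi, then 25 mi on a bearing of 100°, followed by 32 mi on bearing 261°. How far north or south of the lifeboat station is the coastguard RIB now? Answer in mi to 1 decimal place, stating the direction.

Leg 1 (N84°E, 25 mi): east 25 sin 84° = 24.86, north 25 cos 84° = 2.61
Leg 2 (S50°E, 12 mi): east 12 sin 130° = 9.19, north 12 cos 130° = -7.71
Leg 3 (100°, 25 mi): east 25 sin 100° = 24.62, north 25 cos 100° = -4.34
Leg 4 (261°, 32 mi): east 32 sin 261° = -31.61, north 32 cos 261° = -5.01
Net north component: -14.45 mi.

14.4 mi south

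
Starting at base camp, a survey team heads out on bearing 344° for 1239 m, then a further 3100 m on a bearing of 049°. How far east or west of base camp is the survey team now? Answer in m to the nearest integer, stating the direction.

Leg 1 (344°, 1239 m): east 1239 sin 344° = -341.51, north 1239 cos 344° = 1191.00
Leg 2 (049°, 3100 m): east 3100 sin 49° = 2339.60, north 3100 cos 49° = 2033.78
Net east component: 1998.09 m.

1998 m east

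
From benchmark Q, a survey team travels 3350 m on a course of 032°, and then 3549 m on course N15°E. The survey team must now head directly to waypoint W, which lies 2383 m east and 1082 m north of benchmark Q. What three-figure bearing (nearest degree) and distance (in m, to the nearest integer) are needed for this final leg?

Leg 1 (032°, 3350 m): east 3350 sin 32° = 1775.23, north 3350 cos 32° = 2840.96
Leg 2 (N15°E, 3549 m): east 3549 sin 15° = 918.55, north 3549 cos 15° = 3428.07
Current position: (2693.78, 6269.03). Target: (2383, 1082). Remaining: Δeast = -310.78, Δnorth = -5187.03.
Bearing = atan2(-310.78, -5187.03) mod 360° = 183.43°; distance = √((-310.78)² + (-5187.03)²) = 5196.334 m.

183°, 5196 m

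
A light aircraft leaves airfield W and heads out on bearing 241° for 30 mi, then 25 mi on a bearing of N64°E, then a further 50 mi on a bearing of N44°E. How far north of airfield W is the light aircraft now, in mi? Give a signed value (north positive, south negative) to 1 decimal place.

32.4 mi

Leg 1 (241°, 30 mi): east 30 sin 241° = -26.24, north 30 cos 241° = -14.54
Leg 2 (N64°E, 25 mi): east 25 sin 64° = 22.47, north 25 cos 64° = 10.96
Leg 3 (N44°E, 50 mi): east 50 sin 44° = 34.73, north 50 cos 44° = 35.97
Net north component: 32.38 mi.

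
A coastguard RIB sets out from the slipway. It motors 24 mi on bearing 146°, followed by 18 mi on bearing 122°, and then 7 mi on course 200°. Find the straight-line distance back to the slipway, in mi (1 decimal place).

Leg 1 (146°, 24 mi): east 24 sin 146° = 13.42, north 24 cos 146° = -19.90
Leg 2 (122°, 18 mi): east 18 sin 122° = 15.26, north 18 cos 122° = -9.54
Leg 3 (200°, 7 mi): east 7 sin 200° = -2.39, north 7 cos 200° = -6.58
Net: 26.29 east, -36.01 north. Distance = √((26.29)² + (-36.01)²) = 44.589 mi.

44.6 mi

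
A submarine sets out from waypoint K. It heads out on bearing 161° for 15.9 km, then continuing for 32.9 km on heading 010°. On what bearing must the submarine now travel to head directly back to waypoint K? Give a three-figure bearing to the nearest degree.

212°

Leg 1 (161°, 15.9 km): east 15.9 sin 161° = 5.18, north 15.9 cos 161° = -15.03
Leg 2 (010°, 32.9 km): east 32.9 sin 10° = 5.71, north 32.9 cos 10° = 32.40
Net displacement: 10.89 east, 17.37 north. Direction back to start is (-10.89, -17.37): bearing = atan2(-10.89, -17.37) mod 360° = 212.09° ≈ 212°.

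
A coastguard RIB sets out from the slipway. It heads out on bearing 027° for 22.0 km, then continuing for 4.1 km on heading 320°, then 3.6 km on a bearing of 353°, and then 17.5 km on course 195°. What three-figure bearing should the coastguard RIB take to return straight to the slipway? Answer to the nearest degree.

194°

Leg 1 (027°, 22.0 km): east 22.0 sin 27° = 9.99, north 22.0 cos 27° = 19.60
Leg 2 (320°, 4.1 km): east 4.1 sin 320° = -2.64, north 4.1 cos 320° = 3.14
Leg 3 (353°, 3.6 km): east 3.6 sin 353° = -0.44, north 3.6 cos 353° = 3.57
Leg 4 (195°, 17.5 km): east 17.5 sin 195° = -4.53, north 17.5 cos 195° = -16.90
Net displacement: 2.38 east, 9.41 north. Direction back to start is (-2.38, -9.41): bearing = atan2(-2.38, -9.41) mod 360° = 194.21° ≈ 194°.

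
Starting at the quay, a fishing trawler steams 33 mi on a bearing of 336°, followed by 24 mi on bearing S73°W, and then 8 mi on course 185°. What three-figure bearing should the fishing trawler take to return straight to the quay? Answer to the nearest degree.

112°

Leg 1 (336°, 33 mi): east 33 sin 336° = -13.42, north 33 cos 336° = 30.15
Leg 2 (S73°W, 24 mi): east 24 sin 253° = -22.95, north 24 cos 253° = -7.02
Leg 3 (185°, 8 mi): east 8 sin 185° = -0.70, north 8 cos 185° = -7.97
Net displacement: -37.07 east, 15.16 north. Direction back to start is (37.07, -15.16): bearing = atan2(37.07, -15.16) mod 360° = 112.24° ≈ 112°.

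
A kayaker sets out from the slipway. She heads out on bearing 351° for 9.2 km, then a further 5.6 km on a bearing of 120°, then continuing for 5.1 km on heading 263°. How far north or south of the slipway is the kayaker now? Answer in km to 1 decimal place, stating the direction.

5.7 km north

Leg 1 (351°, 9.2 km): east 9.2 sin 351° = -1.44, north 9.2 cos 351° = 9.09
Leg 2 (120°, 5.6 km): east 5.6 sin 120° = 4.85, north 5.6 cos 120° = -2.80
Leg 3 (263°, 5.1 km): east 5.1 sin 263° = -5.06, north 5.1 cos 263° = -0.62
Net north component: 5.67 km.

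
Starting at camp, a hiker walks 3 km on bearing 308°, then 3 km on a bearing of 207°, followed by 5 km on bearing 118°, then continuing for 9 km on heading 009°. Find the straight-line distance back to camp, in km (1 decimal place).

Leg 1 (308°, 3 km): east 3 sin 308° = -2.36, north 3 cos 308° = 1.85
Leg 2 (207°, 3 km): east 3 sin 207° = -1.36, north 3 cos 207° = -2.67
Leg 3 (118°, 5 km): east 5 sin 118° = 4.41, north 5 cos 118° = -2.35
Leg 4 (009°, 9 km): east 9 sin 9° = 1.41, north 9 cos 9° = 8.89
Net: 2.10 east, 5.72 north. Distance = √((2.10)² + (5.72)²) = 6.088 km.

6.1 km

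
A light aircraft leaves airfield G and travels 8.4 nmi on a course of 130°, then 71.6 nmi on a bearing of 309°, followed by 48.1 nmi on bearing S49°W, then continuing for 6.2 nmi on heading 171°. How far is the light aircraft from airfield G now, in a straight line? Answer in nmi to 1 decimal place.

84.6 nmi

Leg 1 (130°, 8.4 nmi): east 8.4 sin 130° = 6.43, north 8.4 cos 130° = -5.40
Leg 2 (309°, 71.6 nmi): east 71.6 sin 309° = -55.64, north 71.6 cos 309° = 45.06
Leg 3 (S49°W, 48.1 nmi): east 48.1 sin 229° = -36.30, north 48.1 cos 229° = -31.56
Leg 4 (171°, 6.2 nmi): east 6.2 sin 171° = 0.97, north 6.2 cos 171° = -6.12
Net: -84.54 east, 1.98 north. Distance = √((-84.54)² + (1.98)²) = 84.564 nmi.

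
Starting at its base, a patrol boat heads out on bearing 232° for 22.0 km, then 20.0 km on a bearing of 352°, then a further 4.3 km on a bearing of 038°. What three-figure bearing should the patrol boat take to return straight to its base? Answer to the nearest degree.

Leg 1 (232°, 22.0 km): east 22.0 sin 232° = -17.34, north 22.0 cos 232° = -13.54
Leg 2 (352°, 20.0 km): east 20.0 sin 352° = -2.78, north 20.0 cos 352° = 19.81
Leg 3 (038°, 4.3 km): east 4.3 sin 38° = 2.65, north 4.3 cos 38° = 3.39
Net displacement: -17.47 east, 9.65 north. Direction back to start is (17.47, -9.65): bearing = atan2(17.47, -9.65) mod 360° = 118.91° ≈ 119°.

119°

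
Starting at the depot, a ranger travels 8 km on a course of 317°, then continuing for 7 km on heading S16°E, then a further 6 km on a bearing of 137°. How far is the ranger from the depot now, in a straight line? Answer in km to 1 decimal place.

5.3 km

Leg 1 (317°, 8 km): east 8 sin 317° = -5.46, north 8 cos 317° = 5.85
Leg 2 (S16°E, 7 km): east 7 sin 164° = 1.93, north 7 cos 164° = -6.73
Leg 3 (137°, 6 km): east 6 sin 137° = 4.09, north 6 cos 137° = -4.39
Net: 0.57 east, -5.27 north. Distance = √((0.57)² + (-5.27)²) = 5.296 km.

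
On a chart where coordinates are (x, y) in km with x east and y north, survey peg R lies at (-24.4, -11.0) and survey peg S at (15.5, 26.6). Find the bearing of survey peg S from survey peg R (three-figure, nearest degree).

047°

Δeast = 15.5 − -24.4 = 39.90; Δnorth = 26.6 − -11.0 = 37.60.
Bearing = atan2(Δeast, Δnorth) mod 360° = 46.70° ≈ 047°.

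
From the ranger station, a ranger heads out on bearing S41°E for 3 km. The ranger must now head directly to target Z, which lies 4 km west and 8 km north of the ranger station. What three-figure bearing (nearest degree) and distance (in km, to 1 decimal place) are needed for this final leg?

Leg 1 (S41°E, 3 km): east 3 sin 139° = 1.97, north 3 cos 139° = -2.26
Current position: (1.97, -2.26). Target: (-4, 8). Remaining: Δeast = -5.97, Δnorth = 10.26.
Bearing = atan2(-5.97, 10.26) mod 360° = 329.82°; distance = √((-5.97)² + (10.26)²) = 11.873 km.

330°, 11.9 km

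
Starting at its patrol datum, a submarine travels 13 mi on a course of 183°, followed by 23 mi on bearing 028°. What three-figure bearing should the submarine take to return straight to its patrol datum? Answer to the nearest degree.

Leg 1 (183°, 13 mi): east 13 sin 183° = -0.68, north 13 cos 183° = -12.98
Leg 2 (028°, 23 mi): east 23 sin 28° = 10.80, north 23 cos 28° = 20.31
Net displacement: 10.12 east, 7.33 north. Direction back to start is (-10.12, -7.33): bearing = atan2(-10.12, -7.33) mod 360° = 234.09° ≈ 234°.

234°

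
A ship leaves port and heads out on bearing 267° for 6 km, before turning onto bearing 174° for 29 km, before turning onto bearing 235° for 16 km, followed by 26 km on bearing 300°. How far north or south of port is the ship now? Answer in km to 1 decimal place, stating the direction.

25.3 km south

Leg 1 (267°, 6 km): east 6 sin 267° = -5.99, north 6 cos 267° = -0.31
Leg 2 (174°, 29 km): east 29 sin 174° = 3.03, north 29 cos 174° = -28.84
Leg 3 (235°, 16 km): east 16 sin 235° = -13.11, north 16 cos 235° = -9.18
Leg 4 (300°, 26 km): east 26 sin 300° = -22.52, north 26 cos 300° = 13.00
Net north component: -25.33 km.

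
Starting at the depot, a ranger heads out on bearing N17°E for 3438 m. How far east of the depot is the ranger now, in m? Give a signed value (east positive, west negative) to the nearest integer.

Leg 1 (N17°E, 3438 m): east 3438 sin 17° = 1005.17, north 3438 cos 17° = 3287.78
Net east component: 1005.17 m.

1005 m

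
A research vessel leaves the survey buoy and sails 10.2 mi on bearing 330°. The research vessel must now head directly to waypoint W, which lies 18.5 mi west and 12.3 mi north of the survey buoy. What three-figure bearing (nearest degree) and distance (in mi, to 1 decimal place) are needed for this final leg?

285°, 13.8 mi

Leg 1 (330°, 10.2 mi): east 10.2 sin 330° = -5.10, north 10.2 cos 330° = 8.83
Current position: (-5.10, 8.83). Target: (-18.5, 12.3). Remaining: Δeast = -13.40, Δnorth = 3.47.
Bearing = atan2(-13.40, 3.47) mod 360° = 284.50°; distance = √((-13.40)² + (3.47)²) = 13.841 mi.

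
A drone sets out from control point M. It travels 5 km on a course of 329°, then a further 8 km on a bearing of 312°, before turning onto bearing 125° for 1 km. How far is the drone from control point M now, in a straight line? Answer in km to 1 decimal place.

Leg 1 (329°, 5 km): east 5 sin 329° = -2.58, north 5 cos 329° = 4.29
Leg 2 (312°, 8 km): east 8 sin 312° = -5.95, north 8 cos 312° = 5.35
Leg 3 (125°, 1 km): east 1 sin 125° = 0.82, north 1 cos 125° = -0.57
Net: -7.70 east, 9.07 north. Distance = √((-7.70)² + (9.07)²) = 11.895 km.

11.9 km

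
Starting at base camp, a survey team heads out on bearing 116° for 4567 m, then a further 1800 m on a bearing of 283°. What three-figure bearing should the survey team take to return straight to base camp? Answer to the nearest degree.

304°

Leg 1 (116°, 4567 m): east 4567 sin 116° = 4104.79, north 4567 cos 116° = -2002.04
Leg 2 (283°, 1800 m): east 1800 sin 283° = -1753.87, north 1800 cos 283° = 404.91
Net displacement: 2350.93 east, -1597.13 north. Direction back to start is (-2350.93, 1597.13): bearing = atan2(-2350.93, 1597.13) mod 360° = 304.19° ≈ 304°.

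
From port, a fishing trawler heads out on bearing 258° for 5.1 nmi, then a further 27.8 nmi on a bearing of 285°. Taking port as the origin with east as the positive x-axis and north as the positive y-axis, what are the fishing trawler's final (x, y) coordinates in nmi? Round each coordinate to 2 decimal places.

(-31.84, 6.13)

Leg 1 (258°, 5.1 nmi): east 5.1 sin 258° = -4.99, north 5.1 cos 258° = -1.06
Leg 2 (285°, 27.8 nmi): east 27.8 sin 285° = -26.85, north 27.8 cos 285° = 7.20
Summing: -31.84 nmi east, 6.13 nmi north → (-31.84, 6.13).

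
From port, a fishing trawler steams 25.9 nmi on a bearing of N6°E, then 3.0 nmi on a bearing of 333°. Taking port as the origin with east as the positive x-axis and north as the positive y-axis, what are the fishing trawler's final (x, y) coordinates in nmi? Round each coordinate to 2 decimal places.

Leg 1 (N6°E, 25.9 nmi): east 25.9 sin 6° = 2.71, north 25.9 cos 6° = 25.76
Leg 2 (333°, 3.0 nmi): east 3.0 sin 333° = -1.36, north 3.0 cos 333° = 2.67
Summing: 1.35 nmi east, 28.43 nmi north → (1.35, 28.43).

(1.35, 28.43)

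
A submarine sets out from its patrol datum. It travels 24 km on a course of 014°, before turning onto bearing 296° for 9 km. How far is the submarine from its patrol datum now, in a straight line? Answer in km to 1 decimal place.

27.3 km

Leg 1 (014°, 24 km): east 24 sin 14° = 5.81, north 24 cos 14° = 23.29
Leg 2 (296°, 9 km): east 9 sin 296° = -8.09, north 9 cos 296° = 3.95
Net: -2.28 east, 27.23 north. Distance = √((-2.28)² + (27.23)²) = 27.328 km.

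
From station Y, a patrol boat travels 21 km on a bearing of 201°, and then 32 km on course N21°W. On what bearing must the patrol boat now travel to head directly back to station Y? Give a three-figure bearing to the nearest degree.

118°

Leg 1 (201°, 21 km): east 21 sin 201° = -7.53, north 21 cos 201° = -19.61
Leg 2 (N21°W, 32 km): east 32 sin 339° = -11.47, north 32 cos 339° = 29.87
Net displacement: -18.99 east, 10.27 north. Direction back to start is (18.99, -10.27): bearing = atan2(18.99, -10.27) mod 360° = 118.40° ≈ 118°.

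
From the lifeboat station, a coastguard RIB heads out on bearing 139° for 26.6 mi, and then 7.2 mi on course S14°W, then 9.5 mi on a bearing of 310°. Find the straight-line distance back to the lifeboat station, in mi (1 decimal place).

Leg 1 (139°, 26.6 mi): east 26.6 sin 139° = 17.45, north 26.6 cos 139° = -20.08
Leg 2 (S14°W, 7.2 mi): east 7.2 sin 194° = -1.74, north 7.2 cos 194° = -6.99
Leg 3 (310°, 9.5 mi): east 9.5 sin 310° = -7.28, north 9.5 cos 310° = 6.11
Net: 8.43 east, -20.95 north. Distance = √((8.43)² + (-20.95)²) = 22.588 mi.

22.6 mi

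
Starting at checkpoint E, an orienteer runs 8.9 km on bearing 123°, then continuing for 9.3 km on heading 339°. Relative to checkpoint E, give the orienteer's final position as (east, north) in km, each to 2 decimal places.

Leg 1 (123°, 8.9 km): east 8.9 sin 123° = 7.46, north 8.9 cos 123° = -4.85
Leg 2 (339°, 9.3 km): east 9.3 sin 339° = -3.33, north 9.3 cos 339° = 8.68
Summing: 4.13 km east, 3.84 km north → (4.13, 3.84).

(4.13, 3.84)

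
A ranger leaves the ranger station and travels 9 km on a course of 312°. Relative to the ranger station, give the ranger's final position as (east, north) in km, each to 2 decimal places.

Leg 1 (312°, 9 km): east 9 sin 312° = -6.69, north 9 cos 312° = 6.02
Summing: -6.69 km east, 6.02 km north → (-6.69, 6.02).

(-6.69, 6.02)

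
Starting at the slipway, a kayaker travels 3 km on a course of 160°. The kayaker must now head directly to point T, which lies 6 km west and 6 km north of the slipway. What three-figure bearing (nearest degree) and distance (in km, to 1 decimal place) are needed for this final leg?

Leg 1 (160°, 3 km): east 3 sin 160° = 1.03, north 3 cos 160° = -2.82
Current position: (1.03, -2.82). Target: (-6, 6). Remaining: Δeast = -7.03, Δnorth = 8.82.
Bearing = atan2(-7.03, 8.82) mod 360° = 321.46°; distance = √((-7.03)² + (8.82)²) = 11.276 km.

321°, 11.3 km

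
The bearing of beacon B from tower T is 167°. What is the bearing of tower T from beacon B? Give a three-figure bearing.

347°

Back-bearing = 167° + 180° = 347°.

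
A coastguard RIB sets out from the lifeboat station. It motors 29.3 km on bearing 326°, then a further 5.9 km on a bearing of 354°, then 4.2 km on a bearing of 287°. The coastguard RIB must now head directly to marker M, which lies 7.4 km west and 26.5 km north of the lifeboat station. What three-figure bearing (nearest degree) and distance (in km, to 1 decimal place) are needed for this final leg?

Leg 1 (326°, 29.3 km): east 29.3 sin 326° = -16.38, north 29.3 cos 326° = 24.29
Leg 2 (354°, 5.9 km): east 5.9 sin 354° = -0.62, north 5.9 cos 354° = 5.87
Leg 3 (287°, 4.2 km): east 4.2 sin 287° = -4.02, north 4.2 cos 287° = 1.23
Current position: (-21.02, 31.39). Target: (-7.4, 26.5). Remaining: Δeast = 13.62, Δnorth = -4.89.
Bearing = atan2(13.62, -4.89) mod 360° = 109.74°; distance = √((13.62)² + (-4.89)²) = 14.468 km.

110°, 14.5 km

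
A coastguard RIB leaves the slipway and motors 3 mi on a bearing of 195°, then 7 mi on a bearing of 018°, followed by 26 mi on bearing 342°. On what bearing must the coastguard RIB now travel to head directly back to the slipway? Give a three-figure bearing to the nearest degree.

167°

Leg 1 (195°, 3 mi): east 3 sin 195° = -0.78, north 3 cos 195° = -2.90
Leg 2 (018°, 7 mi): east 7 sin 18° = 2.16, north 7 cos 18° = 6.66
Leg 3 (342°, 26 mi): east 26 sin 342° = -8.03, north 26 cos 342° = 24.73
Net displacement: -6.65 east, 28.49 north. Direction back to start is (6.65, -28.49): bearing = atan2(6.65, -28.49) mod 360° = 166.86° ≈ 167°.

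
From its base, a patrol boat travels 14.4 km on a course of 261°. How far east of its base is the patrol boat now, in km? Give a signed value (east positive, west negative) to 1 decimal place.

-14.2 km

Leg 1 (261°, 14.4 km): east 14.4 sin 261° = -14.22, north 14.4 cos 261° = -2.25
Net east component: -14.22 km.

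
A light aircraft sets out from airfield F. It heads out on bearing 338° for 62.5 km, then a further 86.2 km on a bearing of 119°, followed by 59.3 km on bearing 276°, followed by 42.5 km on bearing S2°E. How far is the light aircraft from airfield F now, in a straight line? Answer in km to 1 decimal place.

20.9 km

Leg 1 (338°, 62.5 km): east 62.5 sin 338° = -23.41, north 62.5 cos 338° = 57.95
Leg 2 (119°, 86.2 km): east 86.2 sin 119° = 75.39, north 86.2 cos 119° = -41.79
Leg 3 (276°, 59.3 km): east 59.3 sin 276° = -58.98, north 59.3 cos 276° = 6.20
Leg 4 (S2°E, 42.5 km): east 42.5 sin 178° = 1.48, north 42.5 cos 178° = -42.47
Net: -5.51 east, -20.12 north. Distance = √((-5.51)² + (-20.12)²) = 20.859 km.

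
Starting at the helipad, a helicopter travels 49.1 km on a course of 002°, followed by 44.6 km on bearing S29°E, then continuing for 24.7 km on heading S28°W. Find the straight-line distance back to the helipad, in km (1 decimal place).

Leg 1 (002°, 49.1 km): east 49.1 sin 2° = 1.71, north 49.1 cos 2° = 49.07
Leg 2 (S29°E, 44.6 km): east 44.6 sin 151° = 21.62, north 44.6 cos 151° = -39.01
Leg 3 (S28°W, 24.7 km): east 24.7 sin 208° = -11.60, north 24.7 cos 208° = -21.81
Net: 11.74 east, -11.75 north. Distance = √((11.74)² + (-11.75)²) = 16.608 km.

16.6 km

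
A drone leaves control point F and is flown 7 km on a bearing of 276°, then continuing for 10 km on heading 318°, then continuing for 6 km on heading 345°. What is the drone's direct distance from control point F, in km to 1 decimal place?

Leg 1 (276°, 7 km): east 7 sin 276° = -6.96, north 7 cos 276° = 0.73
Leg 2 (318°, 10 km): east 10 sin 318° = -6.69, north 10 cos 318° = 7.43
Leg 3 (345°, 6 km): east 6 sin 345° = -1.55, north 6 cos 345° = 5.80
Net: -15.21 east, 13.96 north. Distance = √((-15.21)² + (13.96)²) = 20.641 km.

20.6 km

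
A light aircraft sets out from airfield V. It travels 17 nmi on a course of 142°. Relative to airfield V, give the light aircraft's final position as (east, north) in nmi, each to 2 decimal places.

Leg 1 (142°, 17 nmi): east 17 sin 142° = 10.47, north 17 cos 142° = -13.40
Summing: 10.47 nmi east, -13.40 nmi north → (10.47, -13.40).

(10.47, -13.40)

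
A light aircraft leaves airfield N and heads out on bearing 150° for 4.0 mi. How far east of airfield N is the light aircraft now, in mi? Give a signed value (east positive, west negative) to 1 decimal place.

2.0 mi

Leg 1 (150°, 4.0 mi): east 4.0 sin 150° = 2.00, north 4.0 cos 150° = -3.46
Net east component: 2.00 mi.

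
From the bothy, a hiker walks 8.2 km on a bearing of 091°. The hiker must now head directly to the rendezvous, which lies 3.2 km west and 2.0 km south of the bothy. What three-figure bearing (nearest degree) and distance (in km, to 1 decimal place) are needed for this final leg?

Leg 1 (091°, 8.2 km): east 8.2 sin 91° = 8.20, north 8.2 cos 91° = -0.14
Current position: (8.20, -0.14). Target: (-3.2, -2.0). Remaining: Δeast = -11.40, Δnorth = -1.86.
Bearing = atan2(-11.40, -1.86) mod 360° = 260.75°; distance = √((-11.40)² + (-1.86)²) = 11.549 km.

261°, 11.5 km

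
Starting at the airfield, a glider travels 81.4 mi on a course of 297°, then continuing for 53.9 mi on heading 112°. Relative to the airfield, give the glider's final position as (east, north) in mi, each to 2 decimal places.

(-22.55, 16.76)

Leg 1 (297°, 81.4 mi): east 81.4 sin 297° = -72.53, north 81.4 cos 297° = 36.95
Leg 2 (112°, 53.9 mi): east 53.9 sin 112° = 49.98, north 53.9 cos 112° = -20.19
Summing: -22.55 mi east, 16.76 mi north → (-22.55, 16.76).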